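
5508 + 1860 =7368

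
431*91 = 39221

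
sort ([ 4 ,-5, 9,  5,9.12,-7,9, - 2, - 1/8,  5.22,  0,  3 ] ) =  [-7, - 5, - 2,-1/8, 0, 3,4, 5,  5.22 , 9, 9,  9.12]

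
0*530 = 0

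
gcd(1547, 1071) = 119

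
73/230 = 73/230 = 0.32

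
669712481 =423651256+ 246061225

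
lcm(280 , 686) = 13720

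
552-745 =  - 193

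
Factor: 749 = 7^1*107^1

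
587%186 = 29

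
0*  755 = 0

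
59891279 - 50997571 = 8893708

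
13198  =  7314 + 5884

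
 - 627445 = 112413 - 739858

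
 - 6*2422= - 14532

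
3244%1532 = 180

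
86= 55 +31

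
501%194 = 113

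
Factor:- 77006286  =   - 2^1*3^2*7^1*613^1*997^1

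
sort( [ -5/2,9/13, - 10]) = [ - 10, - 5/2, 9/13 ] 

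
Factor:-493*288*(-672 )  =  2^10*3^3*7^1*17^1*29^1  =  95413248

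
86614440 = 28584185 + 58030255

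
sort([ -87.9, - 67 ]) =[ -87.9, - 67] 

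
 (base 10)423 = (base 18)159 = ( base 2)110100111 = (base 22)j5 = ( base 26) G7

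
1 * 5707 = 5707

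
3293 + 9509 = 12802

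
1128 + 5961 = 7089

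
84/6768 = 7/564 = 0.01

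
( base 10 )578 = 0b1001000010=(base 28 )KI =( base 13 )356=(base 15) 288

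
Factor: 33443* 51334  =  2^1*53^1*  631^1 * 25667^1=1716762962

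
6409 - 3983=2426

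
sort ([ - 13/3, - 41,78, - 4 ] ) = [-41,  -  13/3,-4, 78] 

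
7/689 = 7/689 = 0.01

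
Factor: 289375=5^4 * 463^1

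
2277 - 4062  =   - 1785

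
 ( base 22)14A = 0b1001000110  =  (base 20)192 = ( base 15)28c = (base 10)582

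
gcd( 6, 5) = 1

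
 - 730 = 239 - 969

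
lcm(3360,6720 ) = 6720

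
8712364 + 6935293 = 15647657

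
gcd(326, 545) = 1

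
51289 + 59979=111268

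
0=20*0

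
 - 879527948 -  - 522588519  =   - 356939429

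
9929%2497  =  2438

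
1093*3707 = 4051751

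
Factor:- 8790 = -2^1*3^1*5^1 * 293^1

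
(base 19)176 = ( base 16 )1f4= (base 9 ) 615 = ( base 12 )358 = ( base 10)500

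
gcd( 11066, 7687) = 1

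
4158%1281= 315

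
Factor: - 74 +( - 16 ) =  - 90 = - 2^1*3^2*5^1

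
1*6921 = 6921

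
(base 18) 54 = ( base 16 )5E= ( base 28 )3A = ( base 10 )94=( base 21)4a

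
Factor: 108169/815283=3^(  -  2)*7^(  -  1) * 23^1*4703^1*12941^( - 1) 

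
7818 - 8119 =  - 301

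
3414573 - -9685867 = 13100440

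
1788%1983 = 1788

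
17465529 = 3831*4559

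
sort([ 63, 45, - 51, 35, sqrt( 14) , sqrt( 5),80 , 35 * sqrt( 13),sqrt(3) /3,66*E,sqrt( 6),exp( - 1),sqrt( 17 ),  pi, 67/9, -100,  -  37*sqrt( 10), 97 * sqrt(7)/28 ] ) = [  -  37*sqrt( 10 ),-100, - 51,  exp( - 1), sqrt( 3) /3, sqrt( 5 ),sqrt( 6), pi,sqrt( 14),sqrt( 17),67/9,97*sqrt(7 )/28,  35,45,63, 80,35*sqrt(13),  66*E]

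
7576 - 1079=6497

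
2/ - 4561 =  - 1 + 4559/4561  =  -0.00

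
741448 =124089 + 617359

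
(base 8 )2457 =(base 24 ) 277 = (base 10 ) 1327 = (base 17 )4a1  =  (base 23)2BG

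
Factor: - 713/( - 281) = 23^1 * 31^1*281^(  -  1)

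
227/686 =227/686 = 0.33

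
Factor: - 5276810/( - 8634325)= 2^1 * 5^ ( - 1 )*7^1*11^2 * 89^1* 49339^( - 1 ) = 150766/246695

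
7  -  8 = -1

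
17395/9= 1932 + 7/9 = 1932.78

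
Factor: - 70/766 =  - 5^1*7^1*383^(-1 ) = - 35/383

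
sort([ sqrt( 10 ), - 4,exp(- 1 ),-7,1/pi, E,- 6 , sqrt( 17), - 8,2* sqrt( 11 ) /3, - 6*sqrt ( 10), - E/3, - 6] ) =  [-6*sqrt( 10 ), - 8, - 7, - 6,  -  6, - 4, - E/3, 1/pi, exp( - 1), 2 * sqrt( 11)/3,E , sqrt(10 ), sqrt( 17)]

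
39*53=2067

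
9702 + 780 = 10482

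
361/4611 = 361/4611 = 0.08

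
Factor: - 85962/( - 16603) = 2^1*3^1*14327^1*16603^(  -  1)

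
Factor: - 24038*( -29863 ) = 717846794= 2^1*7^1*17^1*101^1*29863^1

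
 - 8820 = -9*980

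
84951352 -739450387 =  - 654499035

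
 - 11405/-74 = 11405/74 = 154.12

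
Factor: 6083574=2^1*3^1*7^1 *144847^1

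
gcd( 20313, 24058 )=1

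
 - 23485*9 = -211365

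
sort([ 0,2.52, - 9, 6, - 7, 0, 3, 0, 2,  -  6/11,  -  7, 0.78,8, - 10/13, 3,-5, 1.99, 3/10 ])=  [-9,-7, - 7, - 5, - 10/13,  -  6/11, 0,0,0,  3/10 , 0.78, 1.99, 2, 2.52, 3, 3,6, 8 ] 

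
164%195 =164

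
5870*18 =105660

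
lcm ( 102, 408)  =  408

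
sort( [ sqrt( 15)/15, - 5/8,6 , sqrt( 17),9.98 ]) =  [  -  5/8,sqrt(15 )/15 , sqrt( 17 ),  6,9.98]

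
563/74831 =563/74831  =  0.01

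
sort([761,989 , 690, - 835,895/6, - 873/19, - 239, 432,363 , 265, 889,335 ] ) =[ - 835,-239, - 873/19, 895/6,265, 335,  363,432,  690, 761,889, 989]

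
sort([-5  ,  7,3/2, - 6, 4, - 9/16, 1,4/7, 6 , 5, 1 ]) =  [  -  6, - 5, - 9/16, 4/7, 1, 1, 3/2,4 , 5, 6, 7 ]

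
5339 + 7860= 13199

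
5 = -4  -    -  9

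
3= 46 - 43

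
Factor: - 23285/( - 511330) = 4657/102266= 2^(  -  1 )*4657^1 * 51133^(-1)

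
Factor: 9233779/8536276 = 2^( - 2)*7^(-1)*107^1*86297^1*304867^( - 1) 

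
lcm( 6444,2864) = 25776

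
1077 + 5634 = 6711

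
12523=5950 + 6573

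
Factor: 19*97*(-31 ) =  - 57133 = - 19^1*31^1*97^1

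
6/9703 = 6/9703 = 0.00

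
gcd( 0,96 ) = 96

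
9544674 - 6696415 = 2848259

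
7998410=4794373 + 3204037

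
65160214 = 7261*8974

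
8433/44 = 191 + 29/44 = 191.66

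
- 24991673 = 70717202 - 95708875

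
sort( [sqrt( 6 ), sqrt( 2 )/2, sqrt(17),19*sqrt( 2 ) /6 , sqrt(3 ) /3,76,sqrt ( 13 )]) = [sqrt( 3)/3,sqrt( 2)/2,  sqrt ( 6 ), sqrt( 13 ),  sqrt( 17 ),19*sqrt(2) /6,76]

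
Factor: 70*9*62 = 2^2*3^2*5^1*7^1*31^1   =  39060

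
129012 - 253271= - 124259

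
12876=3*4292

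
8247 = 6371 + 1876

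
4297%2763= 1534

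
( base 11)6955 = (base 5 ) 243020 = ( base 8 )21657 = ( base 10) 9135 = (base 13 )4209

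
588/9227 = 588/9227 = 0.06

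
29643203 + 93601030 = 123244233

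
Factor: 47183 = 29^1*1627^1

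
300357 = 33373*9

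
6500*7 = 45500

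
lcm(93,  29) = 2697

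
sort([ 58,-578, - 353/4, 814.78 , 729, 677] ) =[  -  578,-353/4,58,677,  729, 814.78 ]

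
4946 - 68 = 4878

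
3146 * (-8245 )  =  -25938770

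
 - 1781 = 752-2533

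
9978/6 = 1663 = 1663.00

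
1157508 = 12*96459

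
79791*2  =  159582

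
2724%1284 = 156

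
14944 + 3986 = 18930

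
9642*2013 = 19409346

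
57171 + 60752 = 117923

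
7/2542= 7/2542= 0.00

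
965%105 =20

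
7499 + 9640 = 17139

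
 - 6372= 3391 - 9763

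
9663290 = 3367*2870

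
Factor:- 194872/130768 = -24359/16346  =  -2^(-1)*11^(-1 )*743^( - 1 )*24359^1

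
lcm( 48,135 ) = 2160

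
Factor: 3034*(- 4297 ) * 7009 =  - 2^1* 37^1*41^1*43^1*163^1 * 4297^1 = - 91377019882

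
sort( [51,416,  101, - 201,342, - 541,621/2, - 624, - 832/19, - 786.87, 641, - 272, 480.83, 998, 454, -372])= [ - 786.87, - 624,  -  541, - 372, - 272, - 201, - 832/19, 51,101, 621/2, 342 , 416,454,480.83, 641,998 ]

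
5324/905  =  5324/905=5.88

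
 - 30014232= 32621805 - 62636037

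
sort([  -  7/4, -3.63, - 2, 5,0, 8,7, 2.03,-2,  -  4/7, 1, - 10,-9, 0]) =[-10, - 9, - 3.63,-2, - 2,  -  7/4, -4/7, 0, 0, 1, 2.03,5, 7,8] 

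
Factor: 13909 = 7^1*1987^1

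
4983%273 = 69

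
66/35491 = 66/35491 = 0.00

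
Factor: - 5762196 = -2^2*3^2*11^1*14551^1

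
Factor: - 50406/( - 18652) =25203/9326= 2^(-1)*3^1*31^1*271^1*4663^ (-1)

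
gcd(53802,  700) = 14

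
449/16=28 + 1/16 = 28.06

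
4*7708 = 30832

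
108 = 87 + 21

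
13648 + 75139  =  88787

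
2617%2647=2617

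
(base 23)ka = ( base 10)470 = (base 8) 726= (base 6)2102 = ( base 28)gm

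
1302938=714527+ 588411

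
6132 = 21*292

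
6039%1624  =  1167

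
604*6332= 3824528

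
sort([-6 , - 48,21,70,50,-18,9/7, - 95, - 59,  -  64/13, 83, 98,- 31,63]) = [  -  95, - 59, - 48, - 31, - 18,-6, - 64/13, 9/7, 21,50  ,  63, 70, 83, 98 ] 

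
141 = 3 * 47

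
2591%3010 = 2591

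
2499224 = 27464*91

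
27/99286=27/99286 = 0.00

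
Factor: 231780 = 2^2*3^1*5^1*3863^1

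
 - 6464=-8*808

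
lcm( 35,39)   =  1365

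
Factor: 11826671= 11826671^1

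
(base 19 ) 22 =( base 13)31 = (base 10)40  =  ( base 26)1e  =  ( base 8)50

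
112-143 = -31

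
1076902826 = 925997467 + 150905359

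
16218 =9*1802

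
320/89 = 3 + 53/89=   3.60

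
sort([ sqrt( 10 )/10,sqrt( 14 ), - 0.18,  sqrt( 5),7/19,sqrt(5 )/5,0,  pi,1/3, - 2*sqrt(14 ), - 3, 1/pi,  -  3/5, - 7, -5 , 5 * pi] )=[-2* sqrt( 14), - 7, - 5 , - 3, - 3/5,- 0.18,0,sqrt (10) /10, 1/pi,1/3, 7/19,sqrt( 5 )/5,sqrt(5 ),pi,sqrt(14 ),5 * pi ]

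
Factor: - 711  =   - 3^2*79^1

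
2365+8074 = 10439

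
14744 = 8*1843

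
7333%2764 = 1805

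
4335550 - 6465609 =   -  2130059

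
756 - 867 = -111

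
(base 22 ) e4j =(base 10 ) 6883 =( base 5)210013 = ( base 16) 1AE3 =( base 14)2719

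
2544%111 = 102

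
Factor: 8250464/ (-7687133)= - 2^5*31^1*8317^1*7687133^(-1)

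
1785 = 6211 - 4426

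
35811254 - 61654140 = -25842886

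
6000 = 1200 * 5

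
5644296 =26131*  216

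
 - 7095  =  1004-8099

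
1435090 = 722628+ 712462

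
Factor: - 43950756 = - 2^2*3^1*101^1*36263^1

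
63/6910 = 63/6910 = 0.01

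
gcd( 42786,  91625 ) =1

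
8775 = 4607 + 4168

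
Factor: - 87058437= - 3^1 * 19^1*197^1 * 7753^1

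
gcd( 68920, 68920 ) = 68920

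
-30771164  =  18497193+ - 49268357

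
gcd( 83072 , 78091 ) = 1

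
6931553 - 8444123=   -  1512570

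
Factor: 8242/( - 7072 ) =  - 2^( - 4)*17^( - 1 )*317^1= - 317/272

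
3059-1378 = 1681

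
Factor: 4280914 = 2^1*11^1*31^1*6277^1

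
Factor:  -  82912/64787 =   -  2^5* 17^( - 1)*37^(-1)*103^( - 1 )*2591^1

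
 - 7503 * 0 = 0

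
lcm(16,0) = 0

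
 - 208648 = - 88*2371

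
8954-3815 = 5139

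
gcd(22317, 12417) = 3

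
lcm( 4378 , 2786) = 30646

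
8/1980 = 2/495 = 0.00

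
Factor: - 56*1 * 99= - 5544 = - 2^3*3^2*7^1*11^1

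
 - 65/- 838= 65/838 = 0.08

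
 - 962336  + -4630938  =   - 5593274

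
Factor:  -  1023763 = - 13^1*61^1 * 1291^1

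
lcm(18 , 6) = 18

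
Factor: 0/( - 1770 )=0 = 0^1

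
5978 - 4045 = 1933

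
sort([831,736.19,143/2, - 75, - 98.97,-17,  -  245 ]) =[- 245, - 98.97, - 75, - 17,  143/2,736.19,831]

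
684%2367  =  684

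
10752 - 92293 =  - 81541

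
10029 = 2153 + 7876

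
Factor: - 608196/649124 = -152049/162281= - 3^1*7^( - 1)*97^ (  -  1 )*239^( -1 )*50683^1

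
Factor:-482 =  - 2^1 * 241^1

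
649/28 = 23 + 5/28=23.18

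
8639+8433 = 17072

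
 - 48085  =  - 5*9617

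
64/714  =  32/357= 0.09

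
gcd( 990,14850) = 990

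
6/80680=3/40340 = 0.00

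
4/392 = 1/98 = 0.01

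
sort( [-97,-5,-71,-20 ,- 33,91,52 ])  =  [-97, - 71, - 33,-20,-5, 52,91 ]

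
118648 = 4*29662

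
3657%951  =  804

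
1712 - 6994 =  - 5282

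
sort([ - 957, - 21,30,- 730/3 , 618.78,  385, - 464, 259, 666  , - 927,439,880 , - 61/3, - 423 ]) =[ - 957, - 927, - 464, - 423, - 730/3, - 21, - 61/3 , 30,259,385, 439 , 618.78,666, 880]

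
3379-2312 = 1067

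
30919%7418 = 1247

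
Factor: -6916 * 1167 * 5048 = -40742266656 = - 2^5*3^1*7^1*13^1*19^1*389^1*631^1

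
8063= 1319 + 6744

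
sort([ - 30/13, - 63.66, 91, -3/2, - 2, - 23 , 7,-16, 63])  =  [ - 63.66, - 23, - 16, - 30/13, - 2,  -  3/2, 7, 63, 91 ]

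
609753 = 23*26511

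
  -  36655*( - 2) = 73310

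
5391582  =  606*8897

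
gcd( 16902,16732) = 2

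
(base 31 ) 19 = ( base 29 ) 1B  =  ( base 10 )40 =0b101000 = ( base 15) 2a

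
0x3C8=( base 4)33020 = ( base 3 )1022212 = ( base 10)968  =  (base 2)1111001000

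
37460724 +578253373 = 615714097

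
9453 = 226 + 9227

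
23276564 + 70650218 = 93926782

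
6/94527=2/31509  =  0.00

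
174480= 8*21810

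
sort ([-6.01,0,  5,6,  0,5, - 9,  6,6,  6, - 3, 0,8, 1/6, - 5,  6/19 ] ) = [-9,-6.01,-5 ,-3, 0, 0,0,1/6, 6/19,5,5,6, 6,6,6, 8 ]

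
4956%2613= 2343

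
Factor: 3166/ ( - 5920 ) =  - 2^( - 4)*5^ (- 1)*37^( - 1)*1583^1 = - 1583/2960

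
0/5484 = 0= 0.00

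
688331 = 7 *98333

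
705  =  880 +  - 175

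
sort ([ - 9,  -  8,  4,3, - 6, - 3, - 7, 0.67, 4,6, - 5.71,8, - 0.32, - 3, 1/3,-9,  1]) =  [ - 9, - 9, -8, - 7,-6, - 5.71, - 3, - 3,-0.32,1/3,0.67, 1,3,4,4 , 6, 8]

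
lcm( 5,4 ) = 20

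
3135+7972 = 11107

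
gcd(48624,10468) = 4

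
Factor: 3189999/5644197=1063333/1881399 = 3^(-1) *13^( - 1 )*17^1*19^( - 1)*2539^(-1 )*62549^1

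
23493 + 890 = 24383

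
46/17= 2  +  12/17 = 2.71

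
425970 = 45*9466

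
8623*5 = 43115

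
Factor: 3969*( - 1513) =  - 6005097 = -3^4*7^2 *17^1*89^1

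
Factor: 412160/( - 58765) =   -  512/73 =- 2^9*73^(-1)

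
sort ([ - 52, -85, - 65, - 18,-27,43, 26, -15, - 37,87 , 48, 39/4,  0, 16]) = [ - 85 , -65, - 52, - 37, - 27, - 18, - 15,0, 39/4,16, 26,43,  48 , 87 ]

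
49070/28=1752+1/2 = 1752.50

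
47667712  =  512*93101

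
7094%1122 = 362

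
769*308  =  236852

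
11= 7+4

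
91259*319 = 29111621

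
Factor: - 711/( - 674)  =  2^( - 1 ) * 3^2*79^1*337^( - 1)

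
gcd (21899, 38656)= 1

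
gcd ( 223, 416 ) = 1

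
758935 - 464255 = 294680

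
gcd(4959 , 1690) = 1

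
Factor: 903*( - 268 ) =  - 242004=- 2^2*3^1*7^1*43^1 * 67^1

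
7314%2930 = 1454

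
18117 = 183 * 99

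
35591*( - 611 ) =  - 21746101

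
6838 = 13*526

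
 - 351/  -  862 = 351/862 = 0.41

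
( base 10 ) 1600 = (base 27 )257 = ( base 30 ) 1na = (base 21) 3d4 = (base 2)11001000000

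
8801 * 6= 52806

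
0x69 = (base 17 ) 63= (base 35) 30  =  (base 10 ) 105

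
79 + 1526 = 1605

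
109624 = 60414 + 49210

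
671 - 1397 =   -  726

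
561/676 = 561/676 = 0.83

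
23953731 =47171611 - 23217880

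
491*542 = 266122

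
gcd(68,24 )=4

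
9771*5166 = 50476986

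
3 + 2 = 5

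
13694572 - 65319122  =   - 51624550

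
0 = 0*7929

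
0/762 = 0 = 0.00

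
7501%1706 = 677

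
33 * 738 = 24354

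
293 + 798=1091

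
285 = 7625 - 7340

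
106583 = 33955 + 72628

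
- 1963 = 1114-3077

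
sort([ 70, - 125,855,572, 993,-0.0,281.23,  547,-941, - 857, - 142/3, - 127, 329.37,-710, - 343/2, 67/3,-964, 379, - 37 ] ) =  [ - 964, - 941, - 857,- 710,  -  343/2,-127, - 125,- 142/3, - 37,-0.0,67/3,70 , 281.23, 329.37,379, 547,  572, 855, 993]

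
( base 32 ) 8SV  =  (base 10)9119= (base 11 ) 6940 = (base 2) 10001110011111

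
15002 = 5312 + 9690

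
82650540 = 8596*9615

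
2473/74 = 33  +  31/74  =  33.42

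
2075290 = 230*9023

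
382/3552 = 191/1776 = 0.11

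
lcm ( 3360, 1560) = 43680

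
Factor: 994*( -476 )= -473144= -  2^3*7^2 * 17^1*71^1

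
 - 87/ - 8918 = 87/8918 = 0.01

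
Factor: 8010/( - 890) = -9 = - 3^2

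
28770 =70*411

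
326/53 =6+ 8/53 = 6.15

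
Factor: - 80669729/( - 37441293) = 3^ ( - 1 )*7^2*17^( - 1)*734143^( - 1 )*1646321^1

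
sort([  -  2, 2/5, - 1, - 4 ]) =[  -  4, - 2  ,  -  1,2/5] 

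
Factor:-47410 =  - 2^1* 5^1*11^1*431^1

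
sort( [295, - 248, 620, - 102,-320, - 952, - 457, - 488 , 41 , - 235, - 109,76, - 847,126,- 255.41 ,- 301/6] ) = [ - 952,  -  847,- 488, - 457, -320 , - 255.41, - 248, - 235,  -  109, - 102, - 301/6,41,76,126 , 295, 620 ] 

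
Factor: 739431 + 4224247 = 4963678 = 2^1*2481839^1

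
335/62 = 335/62 = 5.40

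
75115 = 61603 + 13512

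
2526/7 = 2526/7   =  360.86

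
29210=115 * 254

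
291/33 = 8 + 9/11 = 8.82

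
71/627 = 71/627 = 0.11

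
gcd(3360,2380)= 140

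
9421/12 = 785 + 1/12 = 785.08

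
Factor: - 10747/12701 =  - 11^1 * 13^ ( - 1) = - 11/13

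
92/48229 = 92/48229=0.00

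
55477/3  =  18492 +1/3  =  18492.33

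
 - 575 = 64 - 639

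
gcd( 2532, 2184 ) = 12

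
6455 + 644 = 7099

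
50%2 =0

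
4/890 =2/445 = 0.00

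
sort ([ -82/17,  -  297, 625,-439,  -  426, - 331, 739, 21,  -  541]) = [  -  541,-439, - 426, - 331,  -  297, - 82/17,21, 625, 739]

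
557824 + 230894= 788718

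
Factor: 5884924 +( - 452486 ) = 5432438 = 2^1*11^1 * 246929^1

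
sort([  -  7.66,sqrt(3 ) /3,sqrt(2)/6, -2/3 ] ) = [ - 7.66, - 2/3, sqrt( 2 )/6,sqrt( 3) /3]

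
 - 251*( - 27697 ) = 6951947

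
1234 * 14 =17276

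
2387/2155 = 2387/2155=1.11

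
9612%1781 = 707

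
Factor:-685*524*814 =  - 292177160 = - 2^3*5^1  *  11^1*37^1 * 131^1*137^1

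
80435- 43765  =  36670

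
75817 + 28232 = 104049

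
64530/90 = 717 = 717.00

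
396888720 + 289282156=686170876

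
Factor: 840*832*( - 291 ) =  - 2^9*3^2*5^1*7^1*13^1*97^1 = - 203374080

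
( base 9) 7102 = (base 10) 5186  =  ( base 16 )1442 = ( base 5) 131221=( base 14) 1C66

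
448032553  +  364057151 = 812089704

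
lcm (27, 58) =1566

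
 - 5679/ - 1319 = 5679/1319 =4.31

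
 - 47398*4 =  - 189592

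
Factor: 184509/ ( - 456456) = -2^ ( - 3)*3^1*7^(-1)*11^(-1)*83^1   =  -249/616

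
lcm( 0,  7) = 0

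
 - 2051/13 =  - 2051/13= - 157.77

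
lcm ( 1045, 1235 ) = 13585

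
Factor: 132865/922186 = 2^( - 1)*5^1*26573^1*461093^( - 1) 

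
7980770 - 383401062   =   - 375420292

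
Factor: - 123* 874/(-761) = 2^1*3^1*19^1*23^1*41^1 * 761^( - 1) = 107502/761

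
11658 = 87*134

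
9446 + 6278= 15724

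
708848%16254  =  9926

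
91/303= 91/303 = 0.30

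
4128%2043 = 42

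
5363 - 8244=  - 2881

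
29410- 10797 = 18613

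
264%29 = 3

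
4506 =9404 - 4898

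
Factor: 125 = 5^3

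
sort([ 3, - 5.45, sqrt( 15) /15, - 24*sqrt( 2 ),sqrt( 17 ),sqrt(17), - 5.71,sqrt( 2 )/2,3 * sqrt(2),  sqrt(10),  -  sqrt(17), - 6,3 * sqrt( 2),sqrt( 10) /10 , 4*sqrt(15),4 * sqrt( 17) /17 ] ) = [-24*sqrt( 2), - 6, - 5.71, - 5.45,-sqrt( 17),sqrt( 15 ) /15,sqrt(10)/10, sqrt( 2 )/2, 4 * sqrt( 17) /17, 3, sqrt( 10 ) , sqrt(17 ),sqrt(17), 3 * sqrt( 2), 3*sqrt( 2),4*sqrt( 15)]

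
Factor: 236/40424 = 59/10106 = 2^( -1 )*31^(-1)  *59^1*163^( - 1 ) 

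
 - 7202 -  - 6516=-686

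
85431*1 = 85431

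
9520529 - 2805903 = 6714626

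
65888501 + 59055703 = 124944204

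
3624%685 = 199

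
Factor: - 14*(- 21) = 2^1*3^1*7^2 = 294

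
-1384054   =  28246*(  -  49)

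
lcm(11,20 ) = 220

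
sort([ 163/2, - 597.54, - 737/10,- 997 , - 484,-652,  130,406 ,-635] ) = [-997, - 652 , - 635, - 597.54, - 484, - 737/10,  163/2, 130,406 ]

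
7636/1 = 7636 = 7636.00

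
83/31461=83/31461 = 0.00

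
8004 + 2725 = 10729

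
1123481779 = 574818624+548663155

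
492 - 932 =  - 440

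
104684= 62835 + 41849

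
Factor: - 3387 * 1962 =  - 2^1*3^3*109^1*1129^1 = - 6645294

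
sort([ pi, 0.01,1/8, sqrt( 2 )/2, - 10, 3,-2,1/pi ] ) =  [-10, - 2, 0.01, 1/8, 1/pi,sqrt( 2 )/2, 3, pi] 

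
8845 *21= 185745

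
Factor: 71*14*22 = 2^2*7^1*11^1 * 71^1 = 21868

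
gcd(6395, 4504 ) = 1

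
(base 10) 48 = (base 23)22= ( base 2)110000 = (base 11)44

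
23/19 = 23/19 = 1.21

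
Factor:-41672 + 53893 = 12221  =  11^2*101^1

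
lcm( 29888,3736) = 29888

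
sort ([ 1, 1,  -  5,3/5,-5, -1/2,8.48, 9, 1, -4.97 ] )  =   [-5,-5, -4.97,  -  1/2,3/5, 1,  1, 1,8.48, 9]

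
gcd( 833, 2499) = 833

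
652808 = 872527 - 219719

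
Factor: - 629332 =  - 2^2*11^1*14303^1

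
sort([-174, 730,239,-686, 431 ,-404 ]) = [ - 686, - 404, - 174,239, 431, 730]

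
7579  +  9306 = 16885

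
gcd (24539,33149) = 1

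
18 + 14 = 32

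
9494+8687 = 18181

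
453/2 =226+1/2 = 226.50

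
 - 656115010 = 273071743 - 929186753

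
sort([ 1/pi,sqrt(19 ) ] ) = [ 1/pi,sqrt( 19) ] 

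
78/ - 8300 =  - 39/4150 =- 0.01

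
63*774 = 48762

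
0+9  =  9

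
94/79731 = 94/79731 = 0.00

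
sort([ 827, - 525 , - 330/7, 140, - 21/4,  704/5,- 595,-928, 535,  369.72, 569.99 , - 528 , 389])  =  [- 928 , - 595, - 528, - 525, - 330/7 ,  -  21/4, 140, 704/5,369.72, 389,535, 569.99, 827]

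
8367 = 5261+3106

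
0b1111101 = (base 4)1331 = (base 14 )8D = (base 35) 3K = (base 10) 125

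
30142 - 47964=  - 17822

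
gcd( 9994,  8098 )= 2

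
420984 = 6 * 70164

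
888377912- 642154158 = 246223754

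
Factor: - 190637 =-379^1*503^1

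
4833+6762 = 11595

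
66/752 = 33/376 = 0.09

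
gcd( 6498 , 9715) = 1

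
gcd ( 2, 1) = 1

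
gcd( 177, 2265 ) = 3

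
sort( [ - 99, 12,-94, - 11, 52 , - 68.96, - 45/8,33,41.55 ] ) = [-99,  -  94, - 68.96, - 11,  -  45/8,12,33,41.55,52] 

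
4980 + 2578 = 7558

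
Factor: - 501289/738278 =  -2^( - 1) * 419^(  -  1 )*569^1 = -  569/838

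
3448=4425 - 977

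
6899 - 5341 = 1558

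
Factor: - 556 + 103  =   -3^1*151^1 =-453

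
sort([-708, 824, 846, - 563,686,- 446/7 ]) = [-708, - 563,-446/7,686,824,846 ] 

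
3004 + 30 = 3034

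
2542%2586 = 2542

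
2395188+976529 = 3371717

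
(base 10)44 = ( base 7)62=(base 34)1a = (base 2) 101100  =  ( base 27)1H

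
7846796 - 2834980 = 5011816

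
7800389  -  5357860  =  2442529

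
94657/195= 485 + 82/195=485.42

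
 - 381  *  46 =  - 17526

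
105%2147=105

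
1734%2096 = 1734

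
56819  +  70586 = 127405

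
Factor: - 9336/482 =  - 4668/241 = - 2^2 * 3^1*241^ ( - 1)*389^1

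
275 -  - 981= 1256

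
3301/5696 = 3301/5696 = 0.58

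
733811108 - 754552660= - 20741552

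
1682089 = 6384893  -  4702804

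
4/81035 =4/81035 = 0.00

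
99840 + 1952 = 101792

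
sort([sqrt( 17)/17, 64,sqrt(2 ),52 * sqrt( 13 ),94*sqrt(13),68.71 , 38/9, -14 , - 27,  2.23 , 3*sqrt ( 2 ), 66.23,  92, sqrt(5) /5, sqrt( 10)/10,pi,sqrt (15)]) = [ - 27, - 14, sqrt( 17 )/17 , sqrt(10) /10, sqrt( 5 ) /5,  sqrt( 2),2.23, pi,  sqrt(15) , 38/9, 3*sqrt( 2 ) , 64 , 66.23,  68.71,92,52*sqrt (13 ) , 94*sqrt( 13) ]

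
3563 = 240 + 3323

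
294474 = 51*5774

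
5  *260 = 1300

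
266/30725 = 266/30725 = 0.01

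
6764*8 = 54112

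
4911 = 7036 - 2125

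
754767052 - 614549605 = 140217447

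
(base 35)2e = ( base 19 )48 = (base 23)3f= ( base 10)84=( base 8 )124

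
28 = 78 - 50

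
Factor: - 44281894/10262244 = - 2^( - 1 )*3^(-1 )*19^1*613^1*1901^1*855187^ ( - 1) = - 22140947/5131122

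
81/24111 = 3/893 = 0.00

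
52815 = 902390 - 849575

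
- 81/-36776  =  81/36776  =  0.00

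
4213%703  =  698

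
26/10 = 2 + 3/5 = 2.60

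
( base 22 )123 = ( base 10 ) 531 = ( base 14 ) 29D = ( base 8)1023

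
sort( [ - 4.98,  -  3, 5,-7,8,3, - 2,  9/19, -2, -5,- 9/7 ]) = [  -  7 , - 5,-4.98,-3, - 2,-2, - 9/7,9/19,3,5, 8 ] 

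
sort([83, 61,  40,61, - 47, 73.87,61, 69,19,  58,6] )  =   [ - 47,6 , 19, 40,58, 61 , 61,61 , 69,73.87, 83]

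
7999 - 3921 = 4078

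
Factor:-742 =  - 2^1*7^1*53^1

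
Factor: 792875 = 5^3*6343^1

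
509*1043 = 530887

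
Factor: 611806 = 2^1*13^1*23531^1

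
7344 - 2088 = 5256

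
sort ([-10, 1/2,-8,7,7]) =[-10,  -  8,1/2,7,7]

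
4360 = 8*545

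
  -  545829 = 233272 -779101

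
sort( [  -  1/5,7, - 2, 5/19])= [ - 2, - 1/5,5/19,7 ] 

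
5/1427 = 5/1427= 0.00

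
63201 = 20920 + 42281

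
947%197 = 159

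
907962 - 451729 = 456233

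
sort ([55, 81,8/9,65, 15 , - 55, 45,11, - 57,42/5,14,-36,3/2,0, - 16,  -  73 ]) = [-73, - 57, - 55, - 36 , - 16,  0  ,  8/9,3/2,42/5,11,14,15,45,  55,65, 81]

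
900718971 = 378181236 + 522537735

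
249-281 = -32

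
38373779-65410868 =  - 27037089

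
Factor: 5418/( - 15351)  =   - 2^1*3^1*17^( - 1 ) = - 6/17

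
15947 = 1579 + 14368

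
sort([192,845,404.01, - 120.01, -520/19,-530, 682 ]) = [ - 530,-120.01 , - 520/19,192 , 404.01, 682,845 ] 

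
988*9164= 9054032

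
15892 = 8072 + 7820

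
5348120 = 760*7037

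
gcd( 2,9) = 1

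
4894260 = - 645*(-7588 )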